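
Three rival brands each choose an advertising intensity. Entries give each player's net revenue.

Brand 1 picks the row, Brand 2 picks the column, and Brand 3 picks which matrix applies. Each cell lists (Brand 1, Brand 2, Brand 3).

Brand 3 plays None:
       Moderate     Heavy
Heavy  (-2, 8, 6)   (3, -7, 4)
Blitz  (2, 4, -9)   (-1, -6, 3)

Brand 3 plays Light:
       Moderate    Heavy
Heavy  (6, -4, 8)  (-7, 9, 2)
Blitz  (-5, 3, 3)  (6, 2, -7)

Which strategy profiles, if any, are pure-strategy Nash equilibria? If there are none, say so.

(Heavy, Moderate, None): Brand 1 can switch to Blitz (-2 → 2). Not NE.
(Heavy, Moderate, Light): Brand 2 can switch to Heavy (-4 → 9). Not NE.
(Heavy, Heavy, None): Brand 2 can switch to Moderate (-7 → 8). Not NE.
(Heavy, Heavy, Light): Brand 1 can switch to Blitz (-7 → 6). Not NE.
(Blitz, Moderate, None): Brand 3 can switch to Light (-9 → 3). Not NE.
(Blitz, Moderate, Light): Brand 1 can switch to Heavy (-5 → 6). Not NE.
(Blitz, Heavy, None): Brand 1 can switch to Heavy (-1 → 3). Not NE.
(Blitz, Heavy, Light): Brand 2 can switch to Moderate (2 → 3). Not NE.

This game has no pure Nash equilibrium.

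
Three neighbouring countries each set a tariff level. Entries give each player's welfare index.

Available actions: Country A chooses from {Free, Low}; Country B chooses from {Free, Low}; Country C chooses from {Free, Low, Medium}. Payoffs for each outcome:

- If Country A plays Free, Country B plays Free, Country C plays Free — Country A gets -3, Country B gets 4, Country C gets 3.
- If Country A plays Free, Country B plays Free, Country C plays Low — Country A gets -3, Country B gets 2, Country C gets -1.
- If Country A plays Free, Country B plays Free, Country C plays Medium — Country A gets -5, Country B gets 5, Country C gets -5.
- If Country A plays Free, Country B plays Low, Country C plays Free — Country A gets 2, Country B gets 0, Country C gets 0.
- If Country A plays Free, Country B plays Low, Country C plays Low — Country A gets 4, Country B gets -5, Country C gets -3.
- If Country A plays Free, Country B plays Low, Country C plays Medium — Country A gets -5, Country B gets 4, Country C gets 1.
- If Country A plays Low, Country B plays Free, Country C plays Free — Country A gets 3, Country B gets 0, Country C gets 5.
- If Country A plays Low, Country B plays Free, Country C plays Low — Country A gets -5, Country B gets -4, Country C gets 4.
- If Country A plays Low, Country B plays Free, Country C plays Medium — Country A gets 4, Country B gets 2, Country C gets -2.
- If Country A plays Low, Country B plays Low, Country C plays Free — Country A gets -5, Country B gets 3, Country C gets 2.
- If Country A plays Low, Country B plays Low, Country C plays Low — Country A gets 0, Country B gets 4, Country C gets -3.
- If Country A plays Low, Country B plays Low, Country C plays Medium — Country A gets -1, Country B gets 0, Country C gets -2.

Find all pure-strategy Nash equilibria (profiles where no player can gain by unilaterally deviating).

Country A against (Free, Free): payoffs -3, 3 → best response Low.
Country A against (Free, Low): payoffs -3, -5 → best response Free.
Country A against (Free, Medium): payoffs -5, 4 → best response Low.
Country A against (Low, Free): payoffs 2, -5 → best response Free.
Country A against (Low, Low): payoffs 4, 0 → best response Free.
Country A against (Low, Medium): payoffs -5, -1 → best response Low.
Country B against (Free, Free): payoffs 4, 0 → best response Free.
Country B against (Free, Low): payoffs 2, -5 → best response Free.
Country B against (Free, Medium): payoffs 5, 4 → best response Free.
Country B against (Low, Free): payoffs 0, 3 → best response Low.
Country B against (Low, Low): payoffs -4, 4 → best response Low.
Country B against (Low, Medium): payoffs 2, 0 → best response Free.
Country C against (Free, Free): payoffs 3, -1, -5 → best response Free.
Country C against (Free, Low): payoffs 0, -3, 1 → best response Medium.
Country C against (Low, Free): payoffs 5, 4, -2 → best response Free.
Country C against (Low, Low): payoffs 2, -3, -2 → best response Free.
No profile is a mutual best response for all players.

This game has no pure Nash equilibrium.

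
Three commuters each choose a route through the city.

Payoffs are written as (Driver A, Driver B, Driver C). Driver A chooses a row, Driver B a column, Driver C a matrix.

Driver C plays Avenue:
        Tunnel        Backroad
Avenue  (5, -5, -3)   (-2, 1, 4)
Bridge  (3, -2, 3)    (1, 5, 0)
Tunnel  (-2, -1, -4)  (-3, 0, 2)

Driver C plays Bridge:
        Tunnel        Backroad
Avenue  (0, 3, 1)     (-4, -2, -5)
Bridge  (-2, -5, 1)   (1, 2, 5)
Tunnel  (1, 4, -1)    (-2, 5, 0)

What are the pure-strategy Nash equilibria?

Pure NE: (Bridge, Backroad, Bridge)

For each player, find the best response to each opponent profile; mutual best responses are the pure NE.
Driver A against (Tunnel, Avenue): payoffs 5, 3, -2 → best response Avenue.
Driver A against (Tunnel, Bridge): payoffs 0, -2, 1 → best response Tunnel.
Driver A against (Backroad, Avenue): payoffs -2, 1, -3 → best response Bridge.
Driver A against (Backroad, Bridge): payoffs -4, 1, -2 → best response Bridge.
Driver B against (Avenue, Avenue): payoffs -5, 1 → best response Backroad.
Driver B against (Avenue, Bridge): payoffs 3, -2 → best response Tunnel.
Driver B against (Bridge, Avenue): payoffs -2, 5 → best response Backroad.
Driver B against (Bridge, Bridge): payoffs -5, 2 → best response Backroad.
Driver B against (Tunnel, Avenue): payoffs -1, 0 → best response Backroad.
Driver B against (Tunnel, Bridge): payoffs 4, 5 → best response Backroad.
Driver C against (Avenue, Tunnel): payoffs -3, 1 → best response Bridge.
Driver C against (Avenue, Backroad): payoffs 4, -5 → best response Avenue.
Driver C against (Bridge, Tunnel): payoffs 3, 1 → best response Avenue.
Driver C against (Bridge, Backroad): payoffs 0, 5 → best response Bridge.
Driver C against (Tunnel, Tunnel): payoffs -4, -1 → best response Bridge.
Driver C against (Tunnel, Backroad): payoffs 2, 0 → best response Avenue.
Mutual best responses: (Bridge, Backroad, Bridge).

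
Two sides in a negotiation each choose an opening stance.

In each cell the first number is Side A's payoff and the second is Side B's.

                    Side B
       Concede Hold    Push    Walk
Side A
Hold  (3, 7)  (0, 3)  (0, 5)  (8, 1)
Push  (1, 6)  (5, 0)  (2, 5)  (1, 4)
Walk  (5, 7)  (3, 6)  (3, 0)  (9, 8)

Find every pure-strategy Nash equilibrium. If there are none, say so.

Side A against Concede: payoffs 3, 1, 5 → best response Walk.
Side A against Hold: payoffs 0, 5, 3 → best response Push.
Side A against Push: payoffs 0, 2, 3 → best response Walk.
Side A against Walk: payoffs 8, 1, 9 → best response Walk.
Side B against Hold: payoffs 7, 3, 5, 1 → best response Concede.
Side B against Push: payoffs 6, 0, 5, 4 → best response Concede.
Side B against Walk: payoffs 7, 6, 0, 8 → best response Walk.
Mutual best responses: (Walk, Walk).

(Walk, Walk)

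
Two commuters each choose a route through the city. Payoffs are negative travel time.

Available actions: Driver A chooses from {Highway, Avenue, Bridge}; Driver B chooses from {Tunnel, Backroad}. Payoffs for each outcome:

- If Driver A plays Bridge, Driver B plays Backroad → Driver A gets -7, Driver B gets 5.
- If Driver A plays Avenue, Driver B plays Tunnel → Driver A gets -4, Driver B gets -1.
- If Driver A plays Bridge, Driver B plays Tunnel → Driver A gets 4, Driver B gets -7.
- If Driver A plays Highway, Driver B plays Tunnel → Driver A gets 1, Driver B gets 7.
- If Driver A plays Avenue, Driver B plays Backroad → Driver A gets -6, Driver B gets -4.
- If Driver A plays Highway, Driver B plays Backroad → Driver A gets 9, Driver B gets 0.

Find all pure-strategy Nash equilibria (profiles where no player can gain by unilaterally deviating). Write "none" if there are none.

(Highway, Tunnel): Driver A can switch to Bridge (1 → 4). Not NE.
(Highway, Backroad): Driver B can switch to Tunnel (0 → 7). Not NE.
(Avenue, Tunnel): Driver A can switch to Highway (-4 → 1). Not NE.
(Avenue, Backroad): Driver A can switch to Highway (-6 → 9). Not NE.
(Bridge, Tunnel): Driver B can switch to Backroad (-7 → 5). Not NE.
(Bridge, Backroad): Driver A can switch to Highway (-7 → 9). Not NE.

There is no pure-strategy Nash equilibrium.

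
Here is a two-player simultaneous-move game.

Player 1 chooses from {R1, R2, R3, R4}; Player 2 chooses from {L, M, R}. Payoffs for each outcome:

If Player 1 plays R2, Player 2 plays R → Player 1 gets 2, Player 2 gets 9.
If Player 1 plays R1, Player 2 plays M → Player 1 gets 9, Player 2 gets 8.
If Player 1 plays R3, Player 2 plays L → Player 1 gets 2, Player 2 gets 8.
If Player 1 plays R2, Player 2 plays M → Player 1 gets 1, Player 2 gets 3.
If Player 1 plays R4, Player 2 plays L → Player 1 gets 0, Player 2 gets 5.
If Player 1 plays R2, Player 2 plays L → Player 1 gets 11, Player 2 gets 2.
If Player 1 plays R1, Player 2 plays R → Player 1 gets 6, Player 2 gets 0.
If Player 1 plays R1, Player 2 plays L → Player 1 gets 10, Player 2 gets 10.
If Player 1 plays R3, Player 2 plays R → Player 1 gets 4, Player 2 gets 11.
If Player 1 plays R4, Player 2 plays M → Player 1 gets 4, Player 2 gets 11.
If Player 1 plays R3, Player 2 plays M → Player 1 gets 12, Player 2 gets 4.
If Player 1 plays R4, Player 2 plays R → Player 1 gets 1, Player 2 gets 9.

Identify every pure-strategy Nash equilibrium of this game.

For each player, find the best response to each opponent profile; mutual best responses are the pure NE.
Player 1 against L: payoffs 10, 11, 2, 0 → best response R2.
Player 1 against M: payoffs 9, 1, 12, 4 → best response R3.
Player 1 against R: payoffs 6, 2, 4, 1 → best response R1.
Player 2 against R1: payoffs 10, 8, 0 → best response L.
Player 2 against R2: payoffs 2, 3, 9 → best response R.
Player 2 against R3: payoffs 8, 4, 11 → best response R.
Player 2 against R4: payoffs 5, 11, 9 → best response M.
No profile is a mutual best response for all players.

There is no pure-strategy Nash equilibrium.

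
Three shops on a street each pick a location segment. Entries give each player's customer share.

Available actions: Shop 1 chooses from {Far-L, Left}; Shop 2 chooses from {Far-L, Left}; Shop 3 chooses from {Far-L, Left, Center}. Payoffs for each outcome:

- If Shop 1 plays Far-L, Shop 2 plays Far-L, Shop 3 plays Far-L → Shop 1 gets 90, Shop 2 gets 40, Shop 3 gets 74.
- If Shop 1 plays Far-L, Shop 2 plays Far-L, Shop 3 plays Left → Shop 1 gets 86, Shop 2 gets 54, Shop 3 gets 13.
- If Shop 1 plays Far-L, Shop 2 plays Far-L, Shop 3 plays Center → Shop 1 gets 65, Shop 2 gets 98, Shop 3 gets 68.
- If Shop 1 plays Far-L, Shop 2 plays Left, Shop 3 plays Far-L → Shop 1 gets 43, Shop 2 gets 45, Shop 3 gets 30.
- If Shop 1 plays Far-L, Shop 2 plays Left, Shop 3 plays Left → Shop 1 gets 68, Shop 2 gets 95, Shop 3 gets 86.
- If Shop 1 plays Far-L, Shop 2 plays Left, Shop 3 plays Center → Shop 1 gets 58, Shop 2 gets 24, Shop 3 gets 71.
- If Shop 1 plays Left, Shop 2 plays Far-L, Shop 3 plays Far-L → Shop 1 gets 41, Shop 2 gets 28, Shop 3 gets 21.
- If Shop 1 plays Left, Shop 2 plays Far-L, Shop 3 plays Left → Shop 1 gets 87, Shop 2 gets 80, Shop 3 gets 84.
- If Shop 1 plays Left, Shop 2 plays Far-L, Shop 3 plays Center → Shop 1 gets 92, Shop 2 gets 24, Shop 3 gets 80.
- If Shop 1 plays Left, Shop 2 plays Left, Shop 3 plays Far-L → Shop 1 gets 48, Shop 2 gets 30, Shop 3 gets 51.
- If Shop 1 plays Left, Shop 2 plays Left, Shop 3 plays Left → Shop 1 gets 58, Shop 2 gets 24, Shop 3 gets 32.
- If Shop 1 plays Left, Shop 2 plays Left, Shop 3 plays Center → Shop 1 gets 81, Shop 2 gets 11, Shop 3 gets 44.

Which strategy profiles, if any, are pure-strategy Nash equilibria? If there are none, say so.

(Far-L, Far-L, Far-L): Shop 2 can switch to Left (40 → 45). Not NE.
(Far-L, Far-L, Left): Shop 1 can switch to Left (86 → 87). Not NE.
(Far-L, Far-L, Center): Shop 1 can switch to Left (65 → 92). Not NE.
(Far-L, Left, Far-L): Shop 1 can switch to Left (43 → 48). Not NE.
(Far-L, Left, Left): Shop 1 gets 68, best alternative 58; Shop 2 gets 95, best alternative 54; Shop 3 gets 86, best alternative 71. No profitable deviation — NE.
(Far-L, Left, Center): Shop 1 can switch to Left (58 → 81). Not NE.
(Left, Far-L, Far-L): Shop 1 can switch to Far-L (41 → 90). Not NE.
(Left, Far-L, Left): Shop 1 gets 87, best alternative 86; Shop 2 gets 80, best alternative 24; Shop 3 gets 84, best alternative 80. No profitable deviation — NE.
(Left, Left, Far-L): Shop 1 gets 48, best alternative 43; Shop 2 gets 30, best alternative 28; Shop 3 gets 51, best alternative 44. No profitable deviation — NE.
(The remaining 3 profiles each have a profitable deviation by the same check.)

The pure Nash equilibria are (Far-L, Left, Left) and (Left, Far-L, Left) and (Left, Left, Far-L).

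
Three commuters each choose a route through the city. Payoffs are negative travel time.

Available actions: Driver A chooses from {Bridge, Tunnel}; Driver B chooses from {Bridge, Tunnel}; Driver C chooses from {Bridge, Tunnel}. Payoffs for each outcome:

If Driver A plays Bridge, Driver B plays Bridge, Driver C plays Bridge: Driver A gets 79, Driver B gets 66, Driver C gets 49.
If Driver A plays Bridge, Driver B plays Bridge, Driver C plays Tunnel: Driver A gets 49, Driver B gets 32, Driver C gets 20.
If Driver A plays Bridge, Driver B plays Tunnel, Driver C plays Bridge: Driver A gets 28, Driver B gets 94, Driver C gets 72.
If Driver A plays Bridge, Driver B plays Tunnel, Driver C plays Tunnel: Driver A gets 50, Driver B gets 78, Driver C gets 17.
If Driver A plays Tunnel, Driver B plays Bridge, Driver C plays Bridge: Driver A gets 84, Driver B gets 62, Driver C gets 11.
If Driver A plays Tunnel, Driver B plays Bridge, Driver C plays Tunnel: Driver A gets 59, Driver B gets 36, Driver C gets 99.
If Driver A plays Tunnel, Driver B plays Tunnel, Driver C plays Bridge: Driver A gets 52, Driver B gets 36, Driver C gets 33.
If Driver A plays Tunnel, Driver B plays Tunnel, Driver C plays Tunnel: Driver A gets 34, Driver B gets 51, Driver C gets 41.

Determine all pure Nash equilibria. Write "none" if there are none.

Driver A against (Bridge, Bridge): payoffs 79, 84 → best response Tunnel.
Driver A against (Bridge, Tunnel): payoffs 49, 59 → best response Tunnel.
Driver A against (Tunnel, Bridge): payoffs 28, 52 → best response Tunnel.
Driver A against (Tunnel, Tunnel): payoffs 50, 34 → best response Bridge.
Driver B against (Bridge, Bridge): payoffs 66, 94 → best response Tunnel.
Driver B against (Bridge, Tunnel): payoffs 32, 78 → best response Tunnel.
Driver B against (Tunnel, Bridge): payoffs 62, 36 → best response Bridge.
Driver B against (Tunnel, Tunnel): payoffs 36, 51 → best response Tunnel.
Driver C against (Bridge, Bridge): payoffs 49, 20 → best response Bridge.
Driver C against (Bridge, Tunnel): payoffs 72, 17 → best response Bridge.
Driver C against (Tunnel, Bridge): payoffs 11, 99 → best response Tunnel.
Driver C against (Tunnel, Tunnel): payoffs 33, 41 → best response Tunnel.
No profile is a mutual best response for all players.

There is no pure-strategy Nash equilibrium.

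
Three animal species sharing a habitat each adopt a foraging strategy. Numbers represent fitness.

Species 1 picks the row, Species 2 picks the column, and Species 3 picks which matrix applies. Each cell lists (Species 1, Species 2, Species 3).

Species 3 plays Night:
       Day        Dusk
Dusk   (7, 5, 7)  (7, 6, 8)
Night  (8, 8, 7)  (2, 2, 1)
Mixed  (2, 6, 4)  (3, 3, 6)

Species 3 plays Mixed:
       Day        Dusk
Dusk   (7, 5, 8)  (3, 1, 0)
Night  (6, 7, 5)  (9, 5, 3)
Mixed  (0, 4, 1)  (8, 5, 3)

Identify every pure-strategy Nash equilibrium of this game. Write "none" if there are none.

For each strategy profile, look for a profitable unilateral deviation.
(Dusk, Day, Night): Species 1 can switch to Night (7 → 8). Not NE.
(Dusk, Day, Mixed): Species 1 gets 7, best alternative 6; Species 2 gets 5, best alternative 1; Species 3 gets 8, best alternative 7. No profitable deviation — NE.
(Dusk, Dusk, Night): Species 1 gets 7, best alternative 3; Species 2 gets 6, best alternative 5; Species 3 gets 8, best alternative 0. No profitable deviation — NE.
(Dusk, Dusk, Mixed): Species 1 can switch to Night (3 → 9). Not NE.
(Night, Day, Night): Species 1 gets 8, best alternative 7; Species 2 gets 8, best alternative 2; Species 3 gets 7, best alternative 5. No profitable deviation — NE.
(Night, Day, Mixed): Species 1 can switch to Dusk (6 → 7). Not NE.
(Night, Dusk, Night): Species 1 can switch to Dusk (2 → 7). Not NE.
(Night, Dusk, Mixed): Species 2 can switch to Day (5 → 7). Not NE.
(Mixed, Day, Night): Species 1 can switch to Dusk (2 → 7). Not NE.
(Mixed, Day, Mixed): Species 1 can switch to Dusk (0 → 7). Not NE.
(Mixed, Dusk, Night): Species 1 can switch to Dusk (3 → 7). Not NE.
(Mixed, Dusk, Mixed): Species 1 can switch to Night (8 → 9). Not NE.

The pure Nash equilibria are (Dusk, Day, Mixed); (Dusk, Dusk, Night); (Night, Day, Night).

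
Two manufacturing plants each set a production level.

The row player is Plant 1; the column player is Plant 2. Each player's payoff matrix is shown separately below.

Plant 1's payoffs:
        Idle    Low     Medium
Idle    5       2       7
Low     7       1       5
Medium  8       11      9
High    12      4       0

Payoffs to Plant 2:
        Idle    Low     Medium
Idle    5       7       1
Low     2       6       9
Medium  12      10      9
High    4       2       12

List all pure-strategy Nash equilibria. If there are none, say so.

No pure-strategy Nash equilibrium.

Plant 1 against Idle: payoffs 5, 7, 8, 12 → best response High.
Plant 1 against Low: payoffs 2, 1, 11, 4 → best response Medium.
Plant 1 against Medium: payoffs 7, 5, 9, 0 → best response Medium.
Plant 2 against Idle: payoffs 5, 7, 1 → best response Low.
Plant 2 against Low: payoffs 2, 6, 9 → best response Medium.
Plant 2 against Medium: payoffs 12, 10, 9 → best response Idle.
Plant 2 against High: payoffs 4, 2, 12 → best response Medium.
No profile is a mutual best response for all players.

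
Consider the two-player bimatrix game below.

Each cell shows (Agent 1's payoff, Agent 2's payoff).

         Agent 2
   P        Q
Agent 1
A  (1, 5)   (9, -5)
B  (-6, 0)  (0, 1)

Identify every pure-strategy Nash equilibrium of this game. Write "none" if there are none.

The unique pure-strategy Nash equilibrium is (A, P).

(A, P): Agent 1 gets 1, best alternative -6; Agent 2 gets 5, best alternative -5. No profitable deviation — NE.
(A, Q): Agent 2 can switch to P (-5 → 5). Not NE.
(B, P): Agent 1 can switch to A (-6 → 1). Not NE.
(B, Q): Agent 1 can switch to A (0 → 9). Not NE.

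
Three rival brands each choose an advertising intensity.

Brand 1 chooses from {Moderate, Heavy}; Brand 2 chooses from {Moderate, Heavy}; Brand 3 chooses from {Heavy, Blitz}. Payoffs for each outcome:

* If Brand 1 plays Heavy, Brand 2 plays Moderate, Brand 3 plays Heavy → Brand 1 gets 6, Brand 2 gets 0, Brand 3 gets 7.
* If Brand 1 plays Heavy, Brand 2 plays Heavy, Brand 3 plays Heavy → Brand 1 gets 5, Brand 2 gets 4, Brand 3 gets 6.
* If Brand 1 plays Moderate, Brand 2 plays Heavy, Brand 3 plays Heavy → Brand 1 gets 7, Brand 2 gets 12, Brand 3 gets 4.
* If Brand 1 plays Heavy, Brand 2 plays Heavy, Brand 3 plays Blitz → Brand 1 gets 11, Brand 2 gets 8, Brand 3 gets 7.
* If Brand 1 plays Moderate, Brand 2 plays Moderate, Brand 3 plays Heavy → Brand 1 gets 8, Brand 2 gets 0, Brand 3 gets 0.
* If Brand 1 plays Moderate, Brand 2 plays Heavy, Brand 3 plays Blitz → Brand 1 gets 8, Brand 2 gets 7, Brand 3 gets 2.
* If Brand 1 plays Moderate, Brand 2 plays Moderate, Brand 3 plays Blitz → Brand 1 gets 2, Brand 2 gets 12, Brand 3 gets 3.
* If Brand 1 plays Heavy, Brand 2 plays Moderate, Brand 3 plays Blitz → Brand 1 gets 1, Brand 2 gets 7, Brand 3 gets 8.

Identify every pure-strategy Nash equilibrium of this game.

(Moderate, Moderate, Heavy): Brand 2 can switch to Heavy (0 → 12). Not NE.
(Moderate, Moderate, Blitz): Brand 1 gets 2, best alternative 1; Brand 2 gets 12, best alternative 7; Brand 3 gets 3, best alternative 0. No profitable deviation — NE.
(Moderate, Heavy, Heavy): Brand 1 gets 7, best alternative 5; Brand 2 gets 12, best alternative 0; Brand 3 gets 4, best alternative 2. No profitable deviation — NE.
(Moderate, Heavy, Blitz): Brand 1 can switch to Heavy (8 → 11). Not NE.
(Heavy, Moderate, Heavy): Brand 1 can switch to Moderate (6 → 8). Not NE.
(Heavy, Moderate, Blitz): Brand 1 can switch to Moderate (1 → 2). Not NE.
(Heavy, Heavy, Heavy): Brand 1 can switch to Moderate (5 → 7). Not NE.
(Heavy, Heavy, Blitz): Brand 1 gets 11, best alternative 8; Brand 2 gets 8, best alternative 7; Brand 3 gets 7, best alternative 6. No profitable deviation — NE.

The pure Nash equilibria are (Moderate, Moderate, Blitz); (Moderate, Heavy, Heavy); (Heavy, Heavy, Blitz).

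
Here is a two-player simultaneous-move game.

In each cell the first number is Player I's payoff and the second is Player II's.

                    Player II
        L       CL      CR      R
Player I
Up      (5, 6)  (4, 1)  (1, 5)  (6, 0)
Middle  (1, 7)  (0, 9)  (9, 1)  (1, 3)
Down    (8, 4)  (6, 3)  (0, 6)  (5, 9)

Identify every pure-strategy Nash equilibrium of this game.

Player I against L: payoffs 5, 1, 8 → best response Down.
Player I against CL: payoffs 4, 0, 6 → best response Down.
Player I against CR: payoffs 1, 9, 0 → best response Middle.
Player I against R: payoffs 6, 1, 5 → best response Up.
Player II against Up: payoffs 6, 1, 5, 0 → best response L.
Player II against Middle: payoffs 7, 9, 1, 3 → best response CL.
Player II against Down: payoffs 4, 3, 6, 9 → best response R.
No profile is a mutual best response for all players.

No pure-strategy Nash equilibrium.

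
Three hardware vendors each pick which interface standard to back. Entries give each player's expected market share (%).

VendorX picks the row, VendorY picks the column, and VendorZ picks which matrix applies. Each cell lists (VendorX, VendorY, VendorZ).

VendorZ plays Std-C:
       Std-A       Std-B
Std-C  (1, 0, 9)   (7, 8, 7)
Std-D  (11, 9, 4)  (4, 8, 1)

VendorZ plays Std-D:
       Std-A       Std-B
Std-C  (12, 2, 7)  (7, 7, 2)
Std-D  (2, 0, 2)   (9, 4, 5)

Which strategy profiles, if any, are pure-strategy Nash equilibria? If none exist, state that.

(Std-C, Std-B, Std-C), (Std-D, Std-A, Std-C), (Std-D, Std-B, Std-D)

(Std-C, Std-A, Std-C): VendorX can switch to Std-D (1 → 11). Not NE.
(Std-C, Std-A, Std-D): VendorY can switch to Std-B (2 → 7). Not NE.
(Std-C, Std-B, Std-C): VendorX gets 7, best alternative 4; VendorY gets 8, best alternative 0; VendorZ gets 7, best alternative 2. No profitable deviation — NE.
(Std-C, Std-B, Std-D): VendorX can switch to Std-D (7 → 9). Not NE.
(Std-D, Std-A, Std-C): VendorX gets 11, best alternative 1; VendorY gets 9, best alternative 8; VendorZ gets 4, best alternative 2. No profitable deviation — NE.
(Std-D, Std-A, Std-D): VendorX can switch to Std-C (2 → 12). Not NE.
(Std-D, Std-B, Std-C): VendorX can switch to Std-C (4 → 7). Not NE.
(Std-D, Std-B, Std-D): VendorX gets 9, best alternative 7; VendorY gets 4, best alternative 0; VendorZ gets 5, best alternative 1. No profitable deviation — NE.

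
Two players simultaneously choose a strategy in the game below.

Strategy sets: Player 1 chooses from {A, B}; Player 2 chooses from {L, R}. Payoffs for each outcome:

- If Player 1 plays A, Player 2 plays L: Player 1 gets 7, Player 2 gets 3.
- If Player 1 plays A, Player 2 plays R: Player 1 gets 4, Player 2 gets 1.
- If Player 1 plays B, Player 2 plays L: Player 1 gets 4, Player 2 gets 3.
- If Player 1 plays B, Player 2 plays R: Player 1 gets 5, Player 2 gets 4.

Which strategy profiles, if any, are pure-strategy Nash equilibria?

Player 1 against L: payoffs 7, 4 → best response A.
Player 1 against R: payoffs 4, 5 → best response B.
Player 2 against A: payoffs 3, 1 → best response L.
Player 2 against B: payoffs 3, 4 → best response R.
Mutual best responses: (A, L); (B, R).

(A, L); (B, R)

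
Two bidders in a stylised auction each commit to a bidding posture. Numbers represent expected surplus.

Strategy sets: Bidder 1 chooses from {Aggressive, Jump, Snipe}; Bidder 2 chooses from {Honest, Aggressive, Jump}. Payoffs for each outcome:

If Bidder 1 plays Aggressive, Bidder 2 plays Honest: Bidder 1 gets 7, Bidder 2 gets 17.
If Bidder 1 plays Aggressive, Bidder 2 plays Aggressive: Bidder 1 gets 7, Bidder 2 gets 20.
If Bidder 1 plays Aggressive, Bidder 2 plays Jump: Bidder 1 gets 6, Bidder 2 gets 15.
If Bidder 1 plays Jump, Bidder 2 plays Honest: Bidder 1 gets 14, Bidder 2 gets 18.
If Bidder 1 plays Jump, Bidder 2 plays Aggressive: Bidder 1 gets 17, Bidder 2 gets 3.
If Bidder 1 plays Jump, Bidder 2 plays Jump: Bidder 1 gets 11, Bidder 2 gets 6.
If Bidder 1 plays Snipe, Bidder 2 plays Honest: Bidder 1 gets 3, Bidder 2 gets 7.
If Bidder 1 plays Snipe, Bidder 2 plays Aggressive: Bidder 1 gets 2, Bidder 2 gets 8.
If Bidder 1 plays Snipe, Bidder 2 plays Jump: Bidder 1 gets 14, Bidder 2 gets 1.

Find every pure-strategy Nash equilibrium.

(Aggressive, Honest): Bidder 1 can switch to Jump (7 → 14). Not NE.
(Aggressive, Aggressive): Bidder 1 can switch to Jump (7 → 17). Not NE.
(Aggressive, Jump): Bidder 1 can switch to Jump (6 → 11). Not NE.
(Jump, Honest): Bidder 1 gets 14, best alternative 7; Bidder 2 gets 18, best alternative 6. No profitable deviation — NE.
(Jump, Aggressive): Bidder 2 can switch to Honest (3 → 18). Not NE.
(Jump, Jump): Bidder 1 can switch to Snipe (11 → 14). Not NE.
(Snipe, Honest): Bidder 1 can switch to Aggressive (3 → 7). Not NE.
(Snipe, Aggressive): Bidder 1 can switch to Aggressive (2 → 7). Not NE.
(Snipe, Jump): Bidder 2 can switch to Honest (1 → 7). Not NE.

(Jump, Honest)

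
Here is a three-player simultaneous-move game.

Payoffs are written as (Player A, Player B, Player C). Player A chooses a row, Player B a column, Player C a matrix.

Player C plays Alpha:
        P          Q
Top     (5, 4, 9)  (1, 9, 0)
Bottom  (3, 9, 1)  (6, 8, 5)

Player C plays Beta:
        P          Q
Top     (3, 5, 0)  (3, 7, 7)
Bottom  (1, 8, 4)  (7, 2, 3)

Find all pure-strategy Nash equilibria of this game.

For each player, find the best response to each opponent profile; mutual best responses are the pure NE.
Player A against (P, Alpha): payoffs 5, 3 → best response Top.
Player A against (P, Beta): payoffs 3, 1 → best response Top.
Player A against (Q, Alpha): payoffs 1, 6 → best response Bottom.
Player A against (Q, Beta): payoffs 3, 7 → best response Bottom.
Player B against (Top, Alpha): payoffs 4, 9 → best response Q.
Player B against (Top, Beta): payoffs 5, 7 → best response Q.
Player B against (Bottom, Alpha): payoffs 9, 8 → best response P.
Player B against (Bottom, Beta): payoffs 8, 2 → best response P.
Player C against (Top, P): payoffs 9, 0 → best response Alpha.
Player C against (Top, Q): payoffs 0, 7 → best response Beta.
Player C against (Bottom, P): payoffs 1, 4 → best response Beta.
Player C against (Bottom, Q): payoffs 5, 3 → best response Alpha.
No profile is a mutual best response for all players.

There is no pure-strategy Nash equilibrium.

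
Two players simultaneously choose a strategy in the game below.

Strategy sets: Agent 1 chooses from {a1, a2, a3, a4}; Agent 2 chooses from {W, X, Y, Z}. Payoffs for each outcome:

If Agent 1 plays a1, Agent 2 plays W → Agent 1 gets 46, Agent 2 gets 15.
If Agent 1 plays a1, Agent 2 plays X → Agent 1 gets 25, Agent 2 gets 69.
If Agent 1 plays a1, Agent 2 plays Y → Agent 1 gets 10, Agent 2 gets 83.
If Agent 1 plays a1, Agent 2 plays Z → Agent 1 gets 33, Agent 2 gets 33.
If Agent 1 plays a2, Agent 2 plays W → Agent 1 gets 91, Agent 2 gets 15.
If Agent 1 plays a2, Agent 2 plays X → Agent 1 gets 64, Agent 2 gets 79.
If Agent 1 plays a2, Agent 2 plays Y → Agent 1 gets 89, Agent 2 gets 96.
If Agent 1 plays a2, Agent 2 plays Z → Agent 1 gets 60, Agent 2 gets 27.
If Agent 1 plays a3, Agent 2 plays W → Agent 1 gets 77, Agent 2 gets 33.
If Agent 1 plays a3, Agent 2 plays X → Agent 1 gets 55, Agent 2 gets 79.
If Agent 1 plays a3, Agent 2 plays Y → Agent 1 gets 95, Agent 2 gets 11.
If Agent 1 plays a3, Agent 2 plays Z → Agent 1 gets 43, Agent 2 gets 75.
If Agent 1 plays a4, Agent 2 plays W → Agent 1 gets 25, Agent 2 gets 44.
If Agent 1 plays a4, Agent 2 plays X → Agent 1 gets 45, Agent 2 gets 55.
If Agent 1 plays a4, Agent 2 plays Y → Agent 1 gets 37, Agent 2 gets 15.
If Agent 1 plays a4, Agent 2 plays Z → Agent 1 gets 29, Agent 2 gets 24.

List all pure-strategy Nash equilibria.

No pure-strategy Nash equilibrium.

Check each profile: it is a Nash equilibrium iff no player can strictly gain by switching unilaterally.
(a1, W): Agent 1 can switch to a2 (46 → 91). Not NE.
(a1, X): Agent 1 can switch to a2 (25 → 64). Not NE.
(a1, Y): Agent 1 can switch to a2 (10 → 89). Not NE.
(a1, Z): Agent 1 can switch to a2 (33 → 60). Not NE.
(a2, W): Agent 2 can switch to X (15 → 79). Not NE.
(a2, X): Agent 2 can switch to Y (79 → 96). Not NE.
(The remaining 10 profiles each have a profitable deviation by the same check.)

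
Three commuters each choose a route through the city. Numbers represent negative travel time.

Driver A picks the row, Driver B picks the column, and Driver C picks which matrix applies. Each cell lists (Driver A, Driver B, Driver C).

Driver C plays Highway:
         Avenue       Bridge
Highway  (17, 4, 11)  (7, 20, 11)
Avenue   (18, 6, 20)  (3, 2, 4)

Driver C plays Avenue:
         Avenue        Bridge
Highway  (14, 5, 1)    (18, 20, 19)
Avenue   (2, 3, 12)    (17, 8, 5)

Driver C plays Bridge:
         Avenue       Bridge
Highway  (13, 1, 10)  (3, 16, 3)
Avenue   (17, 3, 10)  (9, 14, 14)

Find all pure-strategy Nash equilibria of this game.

(Highway, Avenue, Highway): Driver A can switch to Avenue (17 → 18). Not NE.
(Highway, Avenue, Avenue): Driver B can switch to Bridge (5 → 20). Not NE.
(Highway, Avenue, Bridge): Driver A can switch to Avenue (13 → 17). Not NE.
(Highway, Bridge, Highway): Driver C can switch to Avenue (11 → 19). Not NE.
(Highway, Bridge, Avenue): Driver A gets 18, best alternative 17; Driver B gets 20, best alternative 5; Driver C gets 19, best alternative 11. No profitable deviation — NE.
(Highway, Bridge, Bridge): Driver A can switch to Avenue (3 → 9). Not NE.
(Avenue, Avenue, Highway): Driver A gets 18, best alternative 17; Driver B gets 6, best alternative 2; Driver C gets 20, best alternative 12. No profitable deviation — NE.
(Avenue, Avenue, Avenue): Driver A can switch to Highway (2 → 14). Not NE.
(Avenue, Bridge, Bridge): Driver A gets 9, best alternative 3; Driver B gets 14, best alternative 3; Driver C gets 14, best alternative 5. No profitable deviation — NE.
(The remaining 3 profiles each have a profitable deviation by the same check.)

(Highway, Bridge, Avenue), (Avenue, Avenue, Highway), (Avenue, Bridge, Bridge)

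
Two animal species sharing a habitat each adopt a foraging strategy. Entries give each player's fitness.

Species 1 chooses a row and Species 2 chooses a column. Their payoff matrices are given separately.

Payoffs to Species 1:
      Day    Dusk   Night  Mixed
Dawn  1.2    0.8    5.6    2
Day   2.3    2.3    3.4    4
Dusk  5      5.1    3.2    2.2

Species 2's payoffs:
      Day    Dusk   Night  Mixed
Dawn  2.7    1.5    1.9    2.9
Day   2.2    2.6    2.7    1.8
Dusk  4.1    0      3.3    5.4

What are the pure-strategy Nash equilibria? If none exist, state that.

No pure-strategy Nash equilibrium.

For each strategy profile, look for a profitable unilateral deviation.
(Dawn, Day): Species 1 can switch to Day (1.2 → 2.3). Not NE.
(Dawn, Dusk): Species 1 can switch to Day (0.8 → 2.3). Not NE.
(Dawn, Night): Species 2 can switch to Day (1.9 → 2.7). Not NE.
(Dawn, Mixed): Species 1 can switch to Day (2 → 4). Not NE.
(Day, Day): Species 1 can switch to Dusk (2.3 → 5). Not NE.
(Day, Dusk): Species 1 can switch to Dusk (2.3 → 5.1). Not NE.
(The remaining 6 profiles each have a profitable deviation by the same check.)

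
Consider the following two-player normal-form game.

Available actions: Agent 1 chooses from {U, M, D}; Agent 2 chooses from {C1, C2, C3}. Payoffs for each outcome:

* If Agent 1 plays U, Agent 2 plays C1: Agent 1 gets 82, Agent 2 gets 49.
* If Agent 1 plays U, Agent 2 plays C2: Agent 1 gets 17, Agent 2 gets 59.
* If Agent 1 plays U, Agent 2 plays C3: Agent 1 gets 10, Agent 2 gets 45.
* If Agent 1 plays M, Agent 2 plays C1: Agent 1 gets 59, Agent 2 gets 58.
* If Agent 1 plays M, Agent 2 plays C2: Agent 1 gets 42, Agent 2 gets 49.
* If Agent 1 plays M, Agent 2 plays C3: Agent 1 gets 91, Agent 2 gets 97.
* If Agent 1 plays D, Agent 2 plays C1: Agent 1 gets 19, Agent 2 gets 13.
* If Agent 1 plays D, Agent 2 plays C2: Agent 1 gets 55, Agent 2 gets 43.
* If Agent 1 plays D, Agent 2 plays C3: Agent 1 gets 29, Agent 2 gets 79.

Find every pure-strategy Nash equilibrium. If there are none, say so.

The unique pure-strategy Nash equilibrium is (M, C3).

Mark each player's best response to every combination of opponents' strategies; a profile where every player is best-responding is a pure Nash equilibrium.
Agent 1 against C1: payoffs 82, 59, 19 → best response U.
Agent 1 against C2: payoffs 17, 42, 55 → best response D.
Agent 1 against C3: payoffs 10, 91, 29 → best response M.
Agent 2 against U: payoffs 49, 59, 45 → best response C2.
Agent 2 against M: payoffs 58, 49, 97 → best response C3.
Agent 2 against D: payoffs 13, 43, 79 → best response C3.
Mutual best responses: (M, C3).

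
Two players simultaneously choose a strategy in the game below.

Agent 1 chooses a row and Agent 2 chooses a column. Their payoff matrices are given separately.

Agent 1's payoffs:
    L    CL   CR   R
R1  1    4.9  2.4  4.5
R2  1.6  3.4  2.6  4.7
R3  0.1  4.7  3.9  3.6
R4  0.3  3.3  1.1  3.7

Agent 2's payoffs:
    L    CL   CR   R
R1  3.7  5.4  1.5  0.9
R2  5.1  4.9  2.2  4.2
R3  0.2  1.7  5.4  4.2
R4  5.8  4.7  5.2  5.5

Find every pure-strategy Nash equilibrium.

Pure-strategy Nash equilibria: (R1, CL) and (R2, L) and (R3, CR)

Agent 1 against L: payoffs 1, 1.6, 0.1, 0.3 → best response R2.
Agent 1 against CL: payoffs 4.9, 3.4, 4.7, 3.3 → best response R1.
Agent 1 against CR: payoffs 2.4, 2.6, 3.9, 1.1 → best response R3.
Agent 1 against R: payoffs 4.5, 4.7, 3.6, 3.7 → best response R2.
Agent 2 against R1: payoffs 3.7, 5.4, 1.5, 0.9 → best response CL.
Agent 2 against R2: payoffs 5.1, 4.9, 2.2, 4.2 → best response L.
Agent 2 against R3: payoffs 0.2, 1.7, 5.4, 4.2 → best response CR.
Agent 2 against R4: payoffs 5.8, 4.7, 5.2, 5.5 → best response L.
Mutual best responses: (R1, CL); (R2, L); (R3, CR).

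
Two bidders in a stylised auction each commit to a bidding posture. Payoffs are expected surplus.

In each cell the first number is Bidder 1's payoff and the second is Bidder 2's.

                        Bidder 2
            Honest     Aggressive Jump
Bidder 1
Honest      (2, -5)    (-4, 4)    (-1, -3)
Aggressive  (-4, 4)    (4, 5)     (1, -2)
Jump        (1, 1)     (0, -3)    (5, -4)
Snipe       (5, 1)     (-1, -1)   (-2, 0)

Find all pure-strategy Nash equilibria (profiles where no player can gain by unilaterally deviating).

Pure-strategy Nash equilibria: (Aggressive, Aggressive) and (Snipe, Honest)

(Honest, Honest): Bidder 1 can switch to Snipe (2 → 5). Not NE.
(Honest, Aggressive): Bidder 1 can switch to Aggressive (-4 → 4). Not NE.
(Honest, Jump): Bidder 1 can switch to Aggressive (-1 → 1). Not NE.
(Aggressive, Honest): Bidder 1 can switch to Honest (-4 → 2). Not NE.
(Aggressive, Aggressive): Bidder 1 gets 4, best alternative 0; Bidder 2 gets 5, best alternative 4. No profitable deviation — NE.
(Aggressive, Jump): Bidder 1 can switch to Jump (1 → 5). Not NE.
(Jump, Honest): Bidder 1 can switch to Honest (1 → 2). Not NE.
(Jump, Aggressive): Bidder 1 can switch to Aggressive (0 → 4). Not NE.
(Jump, Jump): Bidder 2 can switch to Honest (-4 → 1). Not NE.
(Snipe, Honest): Bidder 1 gets 5, best alternative 2; Bidder 2 gets 1, best alternative 0. No profitable deviation — NE.
(The remaining 2 profiles each have a profitable deviation by the same check.)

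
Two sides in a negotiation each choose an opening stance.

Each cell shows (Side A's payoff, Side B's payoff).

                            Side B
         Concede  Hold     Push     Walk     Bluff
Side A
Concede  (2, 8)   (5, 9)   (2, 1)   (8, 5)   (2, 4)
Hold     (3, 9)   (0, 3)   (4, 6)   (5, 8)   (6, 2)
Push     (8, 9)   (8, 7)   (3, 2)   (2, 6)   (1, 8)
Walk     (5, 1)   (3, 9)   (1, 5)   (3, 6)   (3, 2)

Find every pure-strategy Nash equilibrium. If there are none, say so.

Side A against Concede: payoffs 2, 3, 8, 5 → best response Push.
Side A against Hold: payoffs 5, 0, 8, 3 → best response Push.
Side A against Push: payoffs 2, 4, 3, 1 → best response Hold.
Side A against Walk: payoffs 8, 5, 2, 3 → best response Concede.
Side A against Bluff: payoffs 2, 6, 1, 3 → best response Hold.
Side B against Concede: payoffs 8, 9, 1, 5, 4 → best response Hold.
Side B against Hold: payoffs 9, 3, 6, 8, 2 → best response Concede.
Side B against Push: payoffs 9, 7, 2, 6, 8 → best response Concede.
Side B against Walk: payoffs 1, 9, 5, 6, 2 → best response Hold.
Mutual best responses: (Push, Concede).

(Push, Concede)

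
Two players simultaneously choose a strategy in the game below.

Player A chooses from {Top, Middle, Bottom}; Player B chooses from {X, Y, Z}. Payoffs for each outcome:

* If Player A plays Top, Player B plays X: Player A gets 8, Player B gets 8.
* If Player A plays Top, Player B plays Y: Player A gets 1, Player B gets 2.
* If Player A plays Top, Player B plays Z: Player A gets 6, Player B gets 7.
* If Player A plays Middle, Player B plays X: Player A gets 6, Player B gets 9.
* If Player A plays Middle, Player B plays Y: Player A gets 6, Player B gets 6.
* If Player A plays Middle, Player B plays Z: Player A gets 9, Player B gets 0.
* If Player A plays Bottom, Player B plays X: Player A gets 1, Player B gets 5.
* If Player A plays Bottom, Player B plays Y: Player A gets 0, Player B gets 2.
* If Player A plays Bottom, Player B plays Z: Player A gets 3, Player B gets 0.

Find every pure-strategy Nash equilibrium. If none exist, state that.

(Top, X)

For each player, find the best response to each opponent profile; mutual best responses are the pure NE.
Player A against X: payoffs 8, 6, 1 → best response Top.
Player A against Y: payoffs 1, 6, 0 → best response Middle.
Player A against Z: payoffs 6, 9, 3 → best response Middle.
Player B against Top: payoffs 8, 2, 7 → best response X.
Player B against Middle: payoffs 9, 6, 0 → best response X.
Player B against Bottom: payoffs 5, 2, 0 → best response X.
Mutual best responses: (Top, X).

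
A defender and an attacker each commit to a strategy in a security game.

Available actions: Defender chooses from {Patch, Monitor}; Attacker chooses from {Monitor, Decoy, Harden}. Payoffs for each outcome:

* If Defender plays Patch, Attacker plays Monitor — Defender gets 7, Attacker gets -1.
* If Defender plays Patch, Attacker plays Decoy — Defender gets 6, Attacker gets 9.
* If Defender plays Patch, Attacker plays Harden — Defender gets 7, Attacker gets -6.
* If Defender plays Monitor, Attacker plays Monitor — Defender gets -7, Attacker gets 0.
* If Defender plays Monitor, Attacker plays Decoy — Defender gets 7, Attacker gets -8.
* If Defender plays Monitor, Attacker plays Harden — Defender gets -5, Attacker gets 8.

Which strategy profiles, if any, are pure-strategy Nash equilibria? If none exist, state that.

There is no pure-strategy Nash equilibrium.

(Patch, Monitor): Attacker can switch to Decoy (-1 → 9). Not NE.
(Patch, Decoy): Defender can switch to Monitor (6 → 7). Not NE.
(Patch, Harden): Attacker can switch to Monitor (-6 → -1). Not NE.
(Monitor, Monitor): Defender can switch to Patch (-7 → 7). Not NE.
(Monitor, Decoy): Attacker can switch to Monitor (-8 → 0). Not NE.
(Monitor, Harden): Defender can switch to Patch (-5 → 7). Not NE.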